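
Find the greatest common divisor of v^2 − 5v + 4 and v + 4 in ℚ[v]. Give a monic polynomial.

By polynomial division,
  v^2 − 5v + 4 = (v − 9)(v + 4) + (40)
  v + 4 = ((1/40)v + 1/10)(40) + (0)
The last nonzero remainder is the constant 40, so the polynomials are coprime and gcd = 1.

1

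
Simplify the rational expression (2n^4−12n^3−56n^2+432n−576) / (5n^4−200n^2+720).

(2n−8)/(5n+10)

Repeated division with remainder:
  2n^4−12n^3−56n^2+432n−576 = (2/5)(5n^4−200n^2+720) + (−12n^3+24n^2+432n−864)
  5n^4−200n^2+720 = (−(5/12)n−5/6)(−12n^3+24n^2+432n−864) + (0)
Last nonzero remainder: −12n^3+24n^2+432n−864. Dividing through by −12 gives the monic gcd n^3−2n^2−36n+72.
Cancel n^3−2n^2−36n+72 from numerator and denominator to get the reduced form.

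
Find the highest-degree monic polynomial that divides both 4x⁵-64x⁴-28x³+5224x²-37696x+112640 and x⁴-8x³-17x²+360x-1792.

Euclidean algorithm in ℚ[x]:
  4x⁵-64x⁴-28x³+5224x²-37696x+112640 = (4x-32)(x⁴-8x³-17x²+360x-1792) + (-216x³+3240x²-19008x+55296)
  x⁴-8x³-17x²+360x-1792 = (-(1/216)x-7/216)(-216x³+3240x²-19008x+55296) + (0)
Last nonzero remainder: -216x³+3240x²-19008x+55296. Dividing through by -216 gives the monic gcd x³-15x²+88x-256.

x³-15x²+88x-256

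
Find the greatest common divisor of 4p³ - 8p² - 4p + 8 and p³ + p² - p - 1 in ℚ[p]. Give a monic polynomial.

p² - 1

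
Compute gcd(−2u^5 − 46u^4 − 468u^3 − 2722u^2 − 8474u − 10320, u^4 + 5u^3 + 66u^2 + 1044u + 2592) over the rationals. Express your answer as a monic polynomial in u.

u^2 + 11u + 24

Repeated division with remainder:
  −2u^5 − 46u^4 − 468u^3 − 2722u^2 − 8474u − 10320 = (−2u − 36)(u^4 + 5u^3 + 66u^2 + 1044u + 2592) + (−156u^3 + 1742u^2 + 34294u + 82992)
  u^4 + 5u^3 + 66u^2 + 1044u + 2592 = (−(1/156)u − 97/936)(−156u^3 + 1742u^2 + 34294u + 82992) + ((16789/36)u^2 + (184679/36)u + 33578/3)
  −156u^3 + 1742u^2 + 34294u + 82992 = (−(5616/16789)u + 124488/16789)((16789/36)u^2 + (184679/36)u + 33578/3) + (0)
Last nonzero remainder: (16789/36)u^2 + (184679/36)u + 33578/3. Dividing through by 16789/36 gives the monic gcd u^2 + 11u + 24.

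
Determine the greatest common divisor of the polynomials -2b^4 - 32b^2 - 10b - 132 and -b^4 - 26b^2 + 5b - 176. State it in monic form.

b^2 - b + 11

Euclidean algorithm in ℚ[b]:
  -2b^4 - 32b^2 - 10b - 132 = (2)(-b^4 - 26b^2 + 5b - 176) + (20b^2 - 20b + 220)
  -b^4 - 26b^2 + 5b - 176 = (-(1/20)b^2 - (1/20)b - 4/5)(20b^2 - 20b + 220) + (0)
Last nonzero remainder: 20b^2 - 20b + 220. Dividing through by 20 gives the monic gcd b^2 - b + 11.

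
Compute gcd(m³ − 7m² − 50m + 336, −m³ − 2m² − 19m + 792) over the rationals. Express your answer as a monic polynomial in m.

Repeated division with remainder:
  m³ − 7m² − 50m + 336 = (−1)(−m³ − 2m² − 19m + 792) + (−9m² − 69m + 1128)
  −m³ − 2m² − 19m + 792 = ((1/9)m − 17/27)(−9m² − 69m + 1128) + (−(1690/9)m + 13520/9)
  −9m² − 69m + 1128 = ((81/1690)m + 1269/1690)(−(1690/9)m + 13520/9) + (0)
Last nonzero remainder: −(1690/9)m + 13520/9. Dividing through by −1690/9 gives the monic gcd m − 8.

m − 8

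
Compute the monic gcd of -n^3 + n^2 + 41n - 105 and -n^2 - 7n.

n + 7

Repeated division with remainder:
  -n^3 + n^2 + 41n - 105 = (n - 8)(-n^2 - 7n) + (-15n - 105)
  -n^2 - 7n = ((1/15)n)(-15n - 105) + (0)
Last nonzero remainder: -15n - 105. Dividing through by -15 gives the monic gcd n + 7.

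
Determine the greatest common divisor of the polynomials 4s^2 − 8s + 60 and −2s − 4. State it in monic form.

1

By polynomial division,
  4s^2 − 8s + 60 = (−2s + 8)(−2s − 4) + (92)
  −2s − 4 = (−(1/46)s − 1/23)(92) + (0)
The last nonzero remainder is the constant 92, so the polynomials are coprime and gcd = 1.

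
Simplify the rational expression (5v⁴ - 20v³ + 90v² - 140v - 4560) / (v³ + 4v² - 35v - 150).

Euclidean algorithm in ℚ[v]:
  5v⁴ - 20v³ + 90v² - 140v - 4560 = (5v - 40)(v³ + 4v² - 35v - 150) + (425v² - 790v - 10560)
  v³ + 4v² - 35v - 150 = ((1/425)v + 498/36125)(425v² - 790v - 10560) + ((5329/7225)v - 31974/7225)
  425v² - 790v - 10560 = ((3070625/5329)v + 12716000/5329)((5329/7225)v - 31974/7225) + (0)
Last nonzero remainder: (5329/7225)v - 31974/7225. Dividing through by 5329/7225 gives the monic gcd v - 6.
Cancel v - 6 from numerator and denominator to get the reduced form.

(5v³ + 10v² + 150v + 760)/(v² + 10v + 25)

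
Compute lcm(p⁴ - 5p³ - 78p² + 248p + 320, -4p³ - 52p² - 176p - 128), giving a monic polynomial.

By polynomial division,
  p⁴ - 5p³ - 78p² + 248p + 320 = (-(1/4)p + 9/2)(-4p³ - 52p² - 176p - 128) + (112p² + 1008p + 896)
  -4p³ - 52p² - 176p - 128 = (-(1/28)p - 1/7)(112p² + 1008p + 896) + (0)
Last nonzero remainder: 112p² + 1008p + 896. Dividing through by 112 gives the monic gcd p² + 9p + 8.
Then lcm(f, g) = f·g / gcd(f, g); expanding and making the result monic gives the answer.

p⁵ - p⁴ - 98p³ - 64p² + 1312p + 1280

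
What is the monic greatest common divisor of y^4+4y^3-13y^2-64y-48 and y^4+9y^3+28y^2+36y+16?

y^2+5y+4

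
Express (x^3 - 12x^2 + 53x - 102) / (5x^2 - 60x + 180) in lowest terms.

(x^2 - 6x + 17)/(5x - 30)

By polynomial division,
  x^3 - 12x^2 + 53x - 102 = ((1/5)x)(5x^2 - 60x + 180) + (17x - 102)
  5x^2 - 60x + 180 = ((5/17)x - 30/17)(17x - 102) + (0)
Last nonzero remainder: 17x - 102. Dividing through by 17 gives the monic gcd x - 6.
Cancel x - 6 from numerator and denominator to get the reduced form.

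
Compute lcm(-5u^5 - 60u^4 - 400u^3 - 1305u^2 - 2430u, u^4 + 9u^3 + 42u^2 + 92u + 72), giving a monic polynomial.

Euclidean algorithm in ℚ[u]:
  -5u^5 - 60u^4 - 400u^3 - 1305u^2 - 2430u = (-5u - 15)(u^4 + 9u^3 + 42u^2 + 92u + 72) + (-55u^3 - 215u^2 - 690u + 1080)
  u^4 + 9u^3 + 42u^2 + 92u + 72 = (-(1/55)u - 56/605)(-55u^3 - 215u^2 - 690u + 1080) + ((1156/121)u^2 + (5780/121)u + 20808/121)
  -55u^3 - 215u^2 - 690u + 1080 = (-(6655/1156)u + 1815/289)((1156/121)u^2 + (5780/121)u + 20808/121) + (0)
Last nonzero remainder: (1156/121)u^2 + (5780/121)u + 20808/121. Dividing through by 1156/121 gives the monic gcd u^2 + 5u + 18.
Then lcm(f, g) = f·g / gcd(f, g); expanding and making the result monic gives the answer.

u^7 + 16u^6 + 132u^5 + 629u^4 + 1850u^3 + 2988u^2 + 1944u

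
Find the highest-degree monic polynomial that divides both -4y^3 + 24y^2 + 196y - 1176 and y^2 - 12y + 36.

y - 6

Euclidean algorithm in ℚ[y]:
  -4y^3 + 24y^2 + 196y - 1176 = (-4y - 24)(y^2 - 12y + 36) + (52y - 312)
  y^2 - 12y + 36 = ((1/52)y - 3/26)(52y - 312) + (0)
Last nonzero remainder: 52y - 312. Dividing through by 52 gives the monic gcd y - 6.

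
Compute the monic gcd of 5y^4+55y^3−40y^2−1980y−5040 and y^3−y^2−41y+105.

Repeated division with remainder:
  5y^4+55y^3−40y^2−1980y−5040 = (5y+60)(y^3−y^2−41y+105) + (225y^2−45y−11340)
  y^3−y^2−41y+105 = ((1/225)y−4/1125)(225y^2−45y−11340) + ((231/25)y+1617/25)
  225y^2−45y−11340 = ((1875/77)y−13500/77)((231/25)y+1617/25) + (0)
Last nonzero remainder: (231/25)y+1617/25. Dividing through by 231/25 gives the monic gcd y+7.

y+7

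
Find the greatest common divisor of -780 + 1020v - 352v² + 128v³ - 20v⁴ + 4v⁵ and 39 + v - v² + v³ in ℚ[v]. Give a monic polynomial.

Repeated division with remainder:
  4v⁵ - 20v⁴ + 128v³ - 352v² + 1020v - 780 = (4v² - 16v + 108)(v³ - v² + v + 39) + (-384v² + 1536v - 4992)
  v³ - v² + v + 39 = (-(1/384)v - 1/128)(-384v² + 1536v - 4992) + (0)
Last nonzero remainder: -384v² + 1536v - 4992. Dividing through by -384 gives the monic gcd v² - 4v + 13.

13 - 4v + v²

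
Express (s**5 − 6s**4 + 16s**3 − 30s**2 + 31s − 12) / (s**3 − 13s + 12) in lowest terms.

(s**3 − 2s**2 + 5s − 4)/(s + 4)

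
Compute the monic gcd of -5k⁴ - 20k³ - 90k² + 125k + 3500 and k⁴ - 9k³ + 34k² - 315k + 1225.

Repeated division with remainder:
  -5k⁴ - 20k³ - 90k² + 125k + 3500 = (-5)(k⁴ - 9k³ + 34k² - 315k + 1225) + (-65k³ + 80k² - 1450k + 9625)
  k⁴ - 9k³ + 34k² - 315k + 1225 = (-(1/65)k + 101/845)(-65k³ + 80k² - 1450k + 9625) + ((360/169)k² + (1080/169)k + 12600/169)
  -65k³ + 80k² - 1450k + 9625 = (-(2197/72)k + 9295/72)((360/169)k² + (1080/169)k + 12600/169) + (0)
Last nonzero remainder: (360/169)k² + (1080/169)k + 12600/169. Dividing through by 360/169 gives the monic gcd k² + 3k + 35.

k² + 3k + 35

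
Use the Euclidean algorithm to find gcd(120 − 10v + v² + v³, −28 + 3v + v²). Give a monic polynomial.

1

Repeated division with remainder:
  v³ + v² − 10v + 120 = (v − 2)(v² + 3v − 28) + (24v + 64)
  v² + 3v − 28 = ((1/24)v + 1/72)(24v + 64) + (−260/9)
  24v + 64 = (−(54/65)v − 144/65)(−260/9) + (0)
The last nonzero remainder is the constant −260/9, so the polynomials are coprime and gcd = 1.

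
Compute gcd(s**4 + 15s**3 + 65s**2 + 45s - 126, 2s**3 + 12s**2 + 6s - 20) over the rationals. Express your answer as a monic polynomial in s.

s - 1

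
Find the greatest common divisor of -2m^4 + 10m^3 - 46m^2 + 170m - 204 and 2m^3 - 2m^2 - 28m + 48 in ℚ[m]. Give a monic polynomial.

Apply the Euclidean algorithm:
  -2m^4 + 10m^3 - 46m^2 + 170m - 204 = (-m + 4)(2m^3 - 2m^2 - 28m + 48) + (-66m^2 + 330m - 396)
  2m^3 - 2m^2 - 28m + 48 = (-(1/33)m - 4/33)(-66m^2 + 330m - 396) + (0)
Last nonzero remainder: -66m^2 + 330m - 396. Dividing through by -66 gives the monic gcd m^2 - 5m + 6.

m^2 - 5m + 6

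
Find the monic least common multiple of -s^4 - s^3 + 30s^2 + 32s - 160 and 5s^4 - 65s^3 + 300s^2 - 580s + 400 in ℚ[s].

Apply the Euclidean algorithm:
  -s^4 - s^3 + 30s^2 + 32s - 160 = (-1/5)(5s^4 - 65s^3 + 300s^2 - 580s + 400) + (-14s^3 + 90s^2 - 84s - 80)
  5s^4 - 65s^3 + 300s^2 - 580s + 400 = (-(5/14)s + 115/49)(-14s^3 + 90s^2 - 84s - 80) + ((2880/49)s^2 - (2880/7)s + 28800/49)
  -14s^3 + 90s^2 - 84s - 80 = (-(343/1440)s - 49/360)((2880/49)s^2 - (2880/7)s + 28800/49) + (0)
Last nonzero remainder: (2880/49)s^2 - (2880/7)s + 28800/49. Dividing through by 2880/49 gives the monic gcd s^2 - 7s + 10.
Then lcm(f, g) = f·g / gcd(f, g); expanding and making the result monic gives the answer.

s^6 - 5s^5 - 28s^4 + 156s^3 + 112s^2 - 1216s + 1280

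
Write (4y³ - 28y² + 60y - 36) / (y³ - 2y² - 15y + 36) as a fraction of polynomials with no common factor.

By polynomial division,
  4y³ - 28y² + 60y - 36 = (4)(y³ - 2y² - 15y + 36) + (-20y² + 120y - 180)
  y³ - 2y² - 15y + 36 = (-(1/20)y - 1/5)(-20y² + 120y - 180) + (0)
Last nonzero remainder: -20y² + 120y - 180. Dividing through by -20 gives the monic gcd y² - 6y + 9.
Cancel y² - 6y + 9 from numerator and denominator to get the reduced form.

(4y - 4)/(y + 4)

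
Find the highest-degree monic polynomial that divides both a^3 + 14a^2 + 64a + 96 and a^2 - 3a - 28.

Euclidean algorithm in ℚ[a]:
  a^3 + 14a^2 + 64a + 96 = (a + 17)(a^2 - 3a - 28) + (143a + 572)
  a^2 - 3a - 28 = ((1/143)a - 7/143)(143a + 572) + (0)
Last nonzero remainder: 143a + 572. Dividing through by 143 gives the monic gcd a + 4.

a + 4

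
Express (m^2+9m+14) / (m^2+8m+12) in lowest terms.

Repeated division with remainder:
  m^2+9m+14 = (m^2+8m+12) + (m+2)
  m^2+8m+12 = (m+6)(m+2) + (0)
The last nonzero remainder m+2 is already monic.
Cancel m+2 from numerator and denominator to get the reduced form.

(m+7)/(m+6)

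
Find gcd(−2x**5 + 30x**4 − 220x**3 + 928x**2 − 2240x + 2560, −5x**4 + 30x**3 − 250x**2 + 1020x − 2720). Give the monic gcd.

x**2 − 6x + 16

Apply the Euclidean algorithm:
  −2x**5 + 30x**4 − 220x**3 + 928x**2 − 2240x + 2560 = ((2/5)x − 18/5)(−5x**4 + 30x**3 − 250x**2 + 1020x − 2720) + (−12x**3 − 380x**2 + 2520x − 7232)
  −5x**4 + 30x**3 − 250x**2 + 1020x − 2720 = ((5/12)x − 565/36)(−12x**3 − 380x**2 + 2520x − 7232) + (−(65375/9)x**2 + (130750/3)x − 1046000/9)
  −12x**3 − 380x**2 + 2520x − 7232 = ((108/65375)x + 4068/65375)(−(65375/9)x**2 + (130750/3)x − 1046000/9) + (0)
Last nonzero remainder: −(65375/9)x**2 + (130750/3)x − 1046000/9. Dividing through by −65375/9 gives the monic gcd x**2 − 6x + 16.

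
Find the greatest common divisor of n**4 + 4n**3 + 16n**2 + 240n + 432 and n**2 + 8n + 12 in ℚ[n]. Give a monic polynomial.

Euclidean algorithm in ℚ[n]:
  n**4 + 4n**3 + 16n**2 + 240n + 432 = (n**2 - 4n + 36)(n**2 + 8n + 12) + (0)
The last nonzero remainder n**2 + 8n + 12 is already monic.

n**2 + 8n + 12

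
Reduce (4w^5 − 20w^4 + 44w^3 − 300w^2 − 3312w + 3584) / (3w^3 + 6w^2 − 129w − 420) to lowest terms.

Apply the Euclidean algorithm:
  4w^5 − 20w^4 + 44w^3 − 300w^2 − 3312w + 3584 = ((4/3)w^2 − (28/3)w + 272/3)(3w^3 + 6w^2 − 129w − 420) + (−1488w^2 + 4464w + 41664)
  3w^3 + 6w^2 − 129w − 420 = (−(1/496)w − 5/496)(−1488w^2 + 4464w + 41664) + (0)
Last nonzero remainder: −1488w^2 + 4464w + 41664. Dividing through by −1488 gives the monic gcd w^2 − 3w − 28.
Cancel w^2 − 3w − 28 from numerator and denominator to get the reduced form.

(4w^3 − 8w^2 + 132w − 128)/(3w + 15)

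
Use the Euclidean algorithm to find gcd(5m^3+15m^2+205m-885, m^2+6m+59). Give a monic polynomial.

Repeated division with remainder:
  5m^3+15m^2+205m-885 = (5m-15)(m^2+6m+59) + (0)
The last nonzero remainder m^2+6m+59 is already monic.

m^2+6m+59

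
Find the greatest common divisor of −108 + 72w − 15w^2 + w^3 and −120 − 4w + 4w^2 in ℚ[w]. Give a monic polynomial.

−6 + w

By polynomial division,
  w^3 − 15w^2 + 72w − 108 = ((1/4)w − 7/2)(4w^2 − 4w − 120) + (88w − 528)
  4w^2 − 4w − 120 = ((1/22)w + 5/22)(88w − 528) + (0)
Last nonzero remainder: 88w − 528. Dividing through by 88 gives the monic gcd w − 6.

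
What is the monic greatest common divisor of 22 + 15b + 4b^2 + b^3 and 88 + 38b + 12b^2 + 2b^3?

11 + 2b + b^2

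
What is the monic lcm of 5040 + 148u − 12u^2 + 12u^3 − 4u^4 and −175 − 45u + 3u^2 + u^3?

−6300 − 1445u − 22u^2 − 12u^3 + 2u^4 + u^5

Apply the Euclidean algorithm:
  −4u^4 + 12u^3 − 12u^2 + 148u + 5040 = (−4u + 24)(u^3 + 3u^2 − 45u − 175) + (−264u^2 + 528u + 9240)
  u^3 + 3u^2 − 45u − 175 = (−(1/264)u − 5/264)(−264u^2 + 528u + 9240) + (0)
Last nonzero remainder: −264u^2 + 528u + 9240. Dividing through by −264 gives the monic gcd u^2 − 2u − 35.
Then lcm(f, g) = f·g / gcd(f, g); expanding and making the result monic gives the answer.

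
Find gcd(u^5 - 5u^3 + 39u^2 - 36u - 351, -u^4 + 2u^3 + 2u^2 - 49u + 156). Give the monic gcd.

u^3 - 6u^2 + 22u - 39

Apply the Euclidean algorithm:
  u^5 - 5u^3 + 39u^2 - 36u - 351 = (-u - 2)(-u^4 + 2u^3 + 2u^2 - 49u + 156) + (u^3 - 6u^2 + 22u - 39)
  -u^4 + 2u^3 + 2u^2 - 49u + 156 = (-u - 4)(u^3 - 6u^2 + 22u - 39) + (0)
The last nonzero remainder u^3 - 6u^2 + 22u - 39 is already monic.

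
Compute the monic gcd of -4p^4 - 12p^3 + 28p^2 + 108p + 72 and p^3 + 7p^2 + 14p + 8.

p^2 + 3p + 2

Euclidean algorithm in ℚ[p]:
  -4p^4 - 12p^3 + 28p^2 + 108p + 72 = (-4p + 16)(p^3 + 7p^2 + 14p + 8) + (-28p^2 - 84p - 56)
  p^3 + 7p^2 + 14p + 8 = (-(1/28)p - 1/7)(-28p^2 - 84p - 56) + (0)
Last nonzero remainder: -28p^2 - 84p - 56. Dividing through by -28 gives the monic gcd p^2 + 3p + 2.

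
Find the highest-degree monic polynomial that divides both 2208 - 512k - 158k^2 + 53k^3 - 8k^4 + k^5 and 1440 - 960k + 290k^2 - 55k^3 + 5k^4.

16 - 8k + k^2

Apply the Euclidean algorithm:
  k^5 - 8k^4 + 53k^3 - 158k^2 - 512k + 2208 = ((1/5)k + 3/5)(5k^4 - 55k^3 + 290k^2 - 960k + 1440) + (28k^3 - 140k^2 - 224k + 1344)
  5k^4 - 55k^3 + 290k^2 - 960k + 1440 = ((5/28)k - 15/14)(28k^3 - 140k^2 - 224k + 1344) + (180k^2 - 1440k + 2880)
  28k^3 - 140k^2 - 224k + 1344 = ((7/45)k + 7/15)(180k^2 - 1440k + 2880) + (0)
Last nonzero remainder: 180k^2 - 1440k + 2880. Dividing through by 180 gives the monic gcd k^2 - 8k + 16.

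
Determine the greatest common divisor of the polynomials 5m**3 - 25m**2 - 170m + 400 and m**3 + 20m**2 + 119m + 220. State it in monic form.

By polynomial division,
  5m**3 - 25m**2 - 170m + 400 = (5)(m**3 + 20m**2 + 119m + 220) + (-125m**2 - 765m - 700)
  m**3 + 20m**2 + 119m + 220 = (-(1/125)m - 347/3125)(-125m**2 - 765m - 700) + ((17784/625)m + 17784/125)
  -125m**2 - 765m - 700 = (-(78125/17784)m - 21875/4446)((17784/625)m + 17784/125) + (0)
Last nonzero remainder: (17784/625)m + 17784/125. Dividing through by 17784/625 gives the monic gcd m + 5.

m + 5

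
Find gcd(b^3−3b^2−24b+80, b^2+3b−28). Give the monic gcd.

b−4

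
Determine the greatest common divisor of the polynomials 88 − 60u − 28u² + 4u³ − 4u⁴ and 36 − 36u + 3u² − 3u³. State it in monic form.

Apply the Euclidean algorithm:
  −4u⁴ + 4u³ − 28u² − 60u + 88 = ((4/3)u)(−3u³ + 3u² − 36u + 36) + (20u² − 108u + 88)
  −3u³ + 3u² − 36u + 36 = (−(3/20)u − 33/50)(20u² − 108u + 88) + (−(2352/25)u + 2352/25)
  20u² − 108u + 88 = (−(125/588)u + 275/294)(−(2352/25)u + 2352/25) + (0)
Last nonzero remainder: −(2352/25)u + 2352/25. Dividing through by −2352/25 gives the monic gcd u − 1.

−1 + u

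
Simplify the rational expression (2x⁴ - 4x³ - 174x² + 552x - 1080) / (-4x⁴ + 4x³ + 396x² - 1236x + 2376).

(-x - 10)/(2x + 22)

Euclidean algorithm in ℚ[x]:
  2x⁴ - 4x³ - 174x² + 552x - 1080 = (-1/2)(-4x⁴ + 4x³ + 396x² - 1236x + 2376) + (-2x³ + 24x² - 66x + 108)
  -4x⁴ + 4x³ + 396x² - 1236x + 2376 = (2x + 22)(-2x³ + 24x² - 66x + 108) + (0)
Last nonzero remainder: -2x³ + 24x² - 66x + 108. Dividing through by -2 gives the monic gcd x³ - 12x² + 33x - 54.
Cancel x³ - 12x² + 33x - 54 from numerator and denominator to get the reduced form.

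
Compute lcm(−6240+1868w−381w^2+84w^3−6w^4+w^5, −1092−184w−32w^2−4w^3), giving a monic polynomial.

Euclidean algorithm in ℚ[w]:
  w^5−6w^4+84w^3−381w^2+1868w−6240 = (−(1/4)w^2+(7/2)w−75/2)(−4w^3−32w^2−184w−1092) + (−1210w^2−1210w−47190)
  −4w^3−32w^2−184w−1092 = ((2/605)w+14/605)(−1210w^2−1210w−47190) + (0)
Last nonzero remainder: −1210w^2−1210w−47190. Dividing through by −1210 gives the monic gcd w^2+w+39.
Then lcm(f, g) = f·g / gcd(f, g); expanding and making the result monic gives the answer.

−43680+6836w−799w^2+207w^3+42w^4+w^5+w^6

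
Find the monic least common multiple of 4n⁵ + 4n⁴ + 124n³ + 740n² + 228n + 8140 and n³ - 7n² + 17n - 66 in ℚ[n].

n⁶ - 5n⁵ + 25n⁴ - n³ - 1053n² + 1693n - 12210

By polynomial division,
  4n⁵ + 4n⁴ + 124n³ + 740n² + 228n + 8140 = (4n² + 32n + 280)(n³ - 7n² + 17n - 66) + (2420n² - 2420n + 26620)
  n³ - 7n² + 17n - 66 = ((1/2420)n - 3/1210)(2420n² - 2420n + 26620) + (0)
Last nonzero remainder: 2420n² - 2420n + 26620. Dividing through by 2420 gives the monic gcd n² - n + 11.
Then lcm(f, g) = f·g / gcd(f, g); expanding and making the result monic gives the answer.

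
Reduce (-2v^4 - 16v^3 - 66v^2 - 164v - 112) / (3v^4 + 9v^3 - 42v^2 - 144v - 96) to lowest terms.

(-2v^2 - 6v - 28)/(3v^2 - 6v - 24)

Euclidean algorithm in ℚ[v]:
  -2v^4 - 16v^3 - 66v^2 - 164v - 112 = (-2/3)(3v^4 + 9v^3 - 42v^2 - 144v - 96) + (-10v^3 - 94v^2 - 260v - 176)
  3v^4 + 9v^3 - 42v^2 - 144v - 96 = (-(3/10)v + 48/25)(-10v^3 - 94v^2 - 260v - 176) + ((1512/25)v^2 + (1512/5)v + 6048/25)
  -10v^3 - 94v^2 - 260v - 176 = (-(125/756)v - 275/378)((1512/25)v^2 + (1512/5)v + 6048/25) + (0)
Last nonzero remainder: (1512/25)v^2 + (1512/5)v + 6048/25. Dividing through by 1512/25 gives the monic gcd v^2 + 5v + 4.
Cancel v^2 + 5v + 4 from numerator and denominator to get the reduced form.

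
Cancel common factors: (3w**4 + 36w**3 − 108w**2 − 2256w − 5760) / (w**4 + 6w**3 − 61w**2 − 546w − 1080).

Apply the Euclidean algorithm:
  3w**4 + 36w**3 − 108w**2 − 2256w − 5760 = (3)(w**4 + 6w**3 − 61w**2 − 546w − 1080) + (18w**3 + 75w**2 − 618w − 2520)
  w**4 + 6w**3 − 61w**2 − 546w − 1080 = ((1/18)w + 11/108)(18w**3 + 75w**2 − 618w − 2520) + (−(1235/36)w**2 − (6175/18)w − 2470/3)
  18w**3 + 75w**2 − 618w − 2520 = (−(648/1235)w + 756/247)(−(1235/36)w**2 − (6175/18)w − 2470/3) + (0)
Last nonzero remainder: −(1235/36)w**2 − (6175/18)w − 2470/3. Dividing through by −1235/36 gives the monic gcd w**2 + 10w + 24.
Cancel w**2 + 10w + 24 from numerator and denominator to get the reduced form.

(3w**2 + 6w − 240)/(w**2 − 4w − 45)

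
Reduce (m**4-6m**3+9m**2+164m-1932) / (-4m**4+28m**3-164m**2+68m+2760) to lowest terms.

Apply the Euclidean algorithm:
  m**4-6m**3+9m**2+164m-1932 = (-1/4)(-4m**4+28m**3-164m**2+68m+2760) + (m**3-32m**2+181m-1242)
  -4m**4+28m**3-164m**2+68m+2760 = (-4m-100)(m**3-32m**2+181m-1242) + (-2640m**2+13200m-121440)
  m**3-32m**2+181m-1242 = (-(1/2640)m+9/880)(-2640m**2+13200m-121440) + (0)
Last nonzero remainder: -2640m**2+13200m-121440. Dividing through by -2640 gives the monic gcd m**2-5m+46.
Cancel m**2-5m+46 from numerator and denominator to get the reduced form.

(-m**2+m+42)/(4m**2-8m-60)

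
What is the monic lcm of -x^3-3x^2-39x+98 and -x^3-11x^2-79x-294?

x^4+9x^3+57x^2+136x-588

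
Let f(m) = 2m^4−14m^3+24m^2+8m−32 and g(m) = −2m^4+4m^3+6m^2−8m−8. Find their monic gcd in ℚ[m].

Apply the Euclidean algorithm:
  2m^4−14m^3+24m^2+8m−32 = (−1)(−2m^4+4m^3+6m^2−8m−8) + (−10m^3+30m^2−40)
  −2m^4+4m^3+6m^2−8m−8 = ((1/5)m+1/5)(−10m^3+30m^2−40) + (0)
Last nonzero remainder: −10m^3+30m^2−40. Dividing through by −10 gives the monic gcd m^3−3m^2+4.

m^3−3m^2+4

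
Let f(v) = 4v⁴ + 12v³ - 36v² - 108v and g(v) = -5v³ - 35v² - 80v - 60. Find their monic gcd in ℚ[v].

v + 3

Repeated division with remainder:
  4v⁴ + 12v³ - 36v² - 108v = (-(4/5)v + 16/5)(-5v³ - 35v² - 80v - 60) + (12v² + 100v + 192)
  -5v³ - 35v² - 80v - 60 = (-(5/12)v + 5/9)(12v² + 100v + 192) + (-(500/9)v - 500/3)
  12v² + 100v + 192 = (-(27/125)v - 144/125)(-(500/9)v - 500/3) + (0)
Last nonzero remainder: -(500/9)v - 500/3. Dividing through by -500/9 gives the monic gcd v + 3.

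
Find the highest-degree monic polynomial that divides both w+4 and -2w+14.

By polynomial division,
  w+4 = (-1/2)(-2w+14) + (11)
  -2w+14 = (-(2/11)w+14/11)(11) + (0)
The last nonzero remainder is the constant 11, so the polynomials are coprime and gcd = 1.

1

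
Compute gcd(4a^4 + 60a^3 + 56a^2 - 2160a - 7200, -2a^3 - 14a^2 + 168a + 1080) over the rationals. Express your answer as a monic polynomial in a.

Euclidean algorithm in ℚ[a]:
  4a^4 + 60a^3 + 56a^2 - 2160a - 7200 = (-2a - 16)(-2a^3 - 14a^2 + 168a + 1080) + (168a^2 + 2688a + 10080)
  -2a^3 - 14a^2 + 168a + 1080 = (-(1/84)a + 3/28)(168a^2 + 2688a + 10080) + (0)
Last nonzero remainder: 168a^2 + 2688a + 10080. Dividing through by 168 gives the monic gcd a^2 + 16a + 60.

a^2 + 16a + 60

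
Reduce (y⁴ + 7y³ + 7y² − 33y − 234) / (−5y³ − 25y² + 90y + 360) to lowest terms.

Repeated division with remainder:
  y⁴ + 7y³ + 7y² − 33y − 234 = (−(1/5)y − 2/5)(−5y³ − 25y² + 90y + 360) + (15y² + 75y − 90)
  −5y³ − 25y² + 90y + 360 = (−(1/3)y)(15y² + 75y − 90) + (60y + 360)
  15y² + 75y − 90 = ((1/4)y − 1/4)(60y + 360) + (0)
Last nonzero remainder: 60y + 360. Dividing through by 60 gives the monic gcd y + 6.
Cancel y + 6 from numerator and denominator to get the reduced form.

(−y³ − y² − y + 39)/(5y² − 5y − 60)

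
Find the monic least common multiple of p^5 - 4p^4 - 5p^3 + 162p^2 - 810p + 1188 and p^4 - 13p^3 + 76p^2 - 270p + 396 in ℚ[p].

p^6 - 10p^5 + 19p^4 + 192p^3 - 1782p^2 + 6048p - 7128

Repeated division with remainder:
  p^5 - 4p^4 - 5p^3 + 162p^2 - 810p + 1188 = (p + 9)(p^4 - 13p^3 + 76p^2 - 270p + 396) + (36p^3 - 252p^2 + 1224p - 2376)
  p^4 - 13p^3 + 76p^2 - 270p + 396 = ((1/36)p - 1/6)(36p^3 - 252p^2 + 1224p - 2376) + (0)
Last nonzero remainder: 36p^3 - 252p^2 + 1224p - 2376. Dividing through by 36 gives the monic gcd p^3 - 7p^2 + 34p - 66.
Then lcm(f, g) = f·g / gcd(f, g); expanding and making the result monic gives the answer.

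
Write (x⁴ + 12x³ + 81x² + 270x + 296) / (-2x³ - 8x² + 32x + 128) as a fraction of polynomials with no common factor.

Repeated division with remainder:
  x⁴ + 12x³ + 81x² + 270x + 296 = (-(1/2)x - 4)(-2x³ - 8x² + 32x + 128) + (65x² + 462x + 808)
  -2x³ - 8x² + 32x + 128 = (-(2/65)x + 404/4225)(65x² + 462x + 808) + ((53592/4225)x + 214368/4225)
  65x² + 462x + 808 = ((274625/53592)x + 426725/26796)((53592/4225)x + 214368/4225) + (0)
Last nonzero remainder: (53592/4225)x + 214368/4225. Dividing through by 53592/4225 gives the monic gcd x + 4.
Cancel x + 4 from numerator and denominator to get the reduced form.

(-x³ - 8x² - 49x - 74)/(2x² - 32)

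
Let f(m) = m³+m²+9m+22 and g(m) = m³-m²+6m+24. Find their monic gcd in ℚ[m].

Apply the Euclidean algorithm:
  m³+m²+9m+22 = (m³-m²+6m+24) + (2m²+3m-2)
  m³-m²+6m+24 = ((1/2)m-5/4)(2m²+3m-2) + ((43/4)m+43/2)
  2m²+3m-2 = ((8/43)m-4/43)((43/4)m+43/2) + (0)
Last nonzero remainder: (43/4)m+43/2. Dividing through by 43/4 gives the monic gcd m+2.

m+2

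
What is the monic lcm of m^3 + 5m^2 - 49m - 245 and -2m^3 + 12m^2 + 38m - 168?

m^5 + 6m^4 - 56m^3 - 354m^2 + 343m + 2940

Apply the Euclidean algorithm:
  m^3 + 5m^2 - 49m - 245 = (-1/2)(-2m^3 + 12m^2 + 38m - 168) + (11m^2 - 30m - 329)
  -2m^3 + 12m^2 + 38m - 168 = (-(2/11)m + 72/121)(11m^2 - 30m - 329) + (-(480/121)m + 3360/121)
  11m^2 - 30m - 329 = (-(1331/480)m - 5687/480)(-(480/121)m + 3360/121) + (0)
Last nonzero remainder: -(480/121)m + 3360/121. Dividing through by -480/121 gives the monic gcd m - 7.
Then lcm(f, g) = f·g / gcd(f, g); expanding and making the result monic gives the answer.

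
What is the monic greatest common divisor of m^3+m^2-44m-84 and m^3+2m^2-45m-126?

m^2-m-42

By polynomial division,
  m^3+m^2-44m-84 = (m^3+2m^2-45m-126) + (-m^2+m+42)
  m^3+2m^2-45m-126 = (-m-3)(-m^2+m+42) + (0)
Last nonzero remainder: -m^2+m+42. Dividing through by -1 gives the monic gcd m^2-m-42.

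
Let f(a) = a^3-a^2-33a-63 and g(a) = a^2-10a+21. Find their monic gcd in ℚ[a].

Repeated division with remainder:
  a^3-a^2-33a-63 = (a+9)(a^2-10a+21) + (36a-252)
  a^2-10a+21 = ((1/36)a-1/12)(36a-252) + (0)
Last nonzero remainder: 36a-252. Dividing through by 36 gives the monic gcd a-7.

a-7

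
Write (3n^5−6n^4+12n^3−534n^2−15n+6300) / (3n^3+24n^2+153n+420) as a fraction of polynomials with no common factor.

By polynomial division,
  3n^5−6n^4+12n^3−534n^2−15n+6300 = (n^2−10n+33)(3n^3+24n^2+153n+420) + (−216n^2−864n−7560)
  3n^3+24n^2+153n+420 = (−(1/72)n−1/18)(−216n^2−864n−7560) + (0)
Last nonzero remainder: −216n^2−864n−7560. Dividing through by −216 gives the monic gcd n^2+4n+35.
Cancel n^2+4n+35 from numerator and denominator to get the reduced form.

(n^3−6n^2−7n+60)/(n+4)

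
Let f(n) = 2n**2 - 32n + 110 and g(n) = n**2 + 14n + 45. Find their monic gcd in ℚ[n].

Euclidean algorithm in ℚ[n]:
  2n**2 - 32n + 110 = (2)(n**2 + 14n + 45) + (-60n + 20)
  n**2 + 14n + 45 = (-(1/60)n - 43/180)(-60n + 20) + (448/9)
  -60n + 20 = (-(135/112)n + 45/112)(448/9) + (0)
The last nonzero remainder is the constant 448/9, so the polynomials are coprime and gcd = 1.

1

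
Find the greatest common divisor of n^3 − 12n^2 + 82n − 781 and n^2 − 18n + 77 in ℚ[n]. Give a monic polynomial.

By polynomial division,
  n^3 − 12n^2 + 82n − 781 = (n + 6)(n^2 − 18n + 77) + (113n − 1243)
  n^2 − 18n + 77 = ((1/113)n − 7/113)(113n − 1243) + (0)
Last nonzero remainder: 113n − 1243. Dividing through by 113 gives the monic gcd n − 11.

n − 11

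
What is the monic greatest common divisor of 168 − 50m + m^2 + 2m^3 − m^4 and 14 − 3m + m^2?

14 − 3m + m^2

Apply the Euclidean algorithm:
  −m^4 + 2m^3 + m^2 − 50m + 168 = (−m^2 − m + 12)(m^2 − 3m + 14) + (0)
The last nonzero remainder m^2 − 3m + 14 is already monic.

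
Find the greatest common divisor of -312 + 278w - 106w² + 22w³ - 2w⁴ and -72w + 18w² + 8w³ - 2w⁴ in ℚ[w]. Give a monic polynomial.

12 - 7w + w²

By polynomial division,
  -2w⁴ + 22w³ - 106w² + 278w - 312 = (-2w⁴ + 8w³ + 18w² - 72w) + (14w³ - 124w² + 350w - 312)
  -2w⁴ + 8w³ + 18w² - 72w = (-(1/7)w - 34/49)(14w³ - 124w² + 350w - 312) + (-(884/49)w² + (884/7)w - 10608/49)
  14w³ - 124w² + 350w - 312 = (-(343/442)w + 49/34)(-(884/49)w² + (884/7)w - 10608/49) + (0)
Last nonzero remainder: -(884/49)w² + (884/7)w - 10608/49. Dividing through by -884/49 gives the monic gcd w² - 7w + 12.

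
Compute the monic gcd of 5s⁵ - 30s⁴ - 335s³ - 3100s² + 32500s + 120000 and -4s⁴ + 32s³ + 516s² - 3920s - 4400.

Apply the Euclidean algorithm:
  5s⁵ - 30s⁴ - 335s³ - 3100s² + 32500s + 120000 = (-(5/4)s - 5/2)(-4s⁴ + 32s³ + 516s² - 3920s - 4400) + (390s³ - 6710s² + 17200s + 109000)
  -4s⁴ + 32s³ + 516s² - 3920s - 4400 = (-(2/195)s - 718/7605)(390s³ - 6710s² + 17200s + 109000) + ((89600/1521)s² - (1792000/1521)s + 8960000/1521)
  390s³ - 6710s² + 17200s + 109000 = ((59319/8960)s + 165789/8960)((89600/1521)s² - (1792000/1521)s + 8960000/1521) + (0)
Last nonzero remainder: (89600/1521)s² - (1792000/1521)s + 8960000/1521. Dividing through by 89600/1521 gives the monic gcd s² - 20s + 100.

s² - 20s + 100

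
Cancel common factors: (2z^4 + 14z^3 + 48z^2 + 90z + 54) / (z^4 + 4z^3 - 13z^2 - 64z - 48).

By polynomial division,
  2z^4 + 14z^3 + 48z^2 + 90z + 54 = (2)(z^4 + 4z^3 - 13z^2 - 64z - 48) + (6z^3 + 74z^2 + 218z + 150)
  z^4 + 4z^3 - 13z^2 - 64z - 48 = ((1/6)z - 25/18)(6z^3 + 74z^2 + 218z + 150) + ((481/9)z^2 + (1924/9)z + 481/3)
  6z^3 + 74z^2 + 218z + 150 = ((54/481)z + 450/481)((481/9)z^2 + (1924/9)z + 481/3) + (0)
Last nonzero remainder: (481/9)z^2 + (1924/9)z + 481/3. Dividing through by 481/9 gives the monic gcd z^2 + 4z + 3.
Cancel z^2 + 4z + 3 from numerator and denominator to get the reduced form.

(2z^2 + 6z + 18)/(z^2 - 16)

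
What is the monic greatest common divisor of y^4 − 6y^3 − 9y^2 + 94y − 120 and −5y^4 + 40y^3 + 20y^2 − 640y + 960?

y^2 + 2y − 8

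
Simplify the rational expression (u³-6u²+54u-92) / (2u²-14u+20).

Repeated division with remainder:
  u³-6u²+54u-92 = ((1/2)u+1/2)(2u²-14u+20) + (51u-102)
  2u²-14u+20 = ((2/51)u-10/51)(51u-102) + (0)
Last nonzero remainder: 51u-102. Dividing through by 51 gives the monic gcd u-2.
Cancel u-2 from numerator and denominator to get the reduced form.

(u²-4u+46)/(2u-10)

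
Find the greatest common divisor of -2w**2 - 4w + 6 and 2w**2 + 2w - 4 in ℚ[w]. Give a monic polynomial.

Repeated division with remainder:
  -2w**2 - 4w + 6 = (-1)(2w**2 + 2w - 4) + (-2w + 2)
  2w**2 + 2w - 4 = (-w - 2)(-2w + 2) + (0)
Last nonzero remainder: -2w + 2. Dividing through by -2 gives the monic gcd w - 1.

w - 1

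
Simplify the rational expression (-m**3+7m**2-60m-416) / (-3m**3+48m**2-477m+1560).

Repeated division with remainder:
  -m**3+7m**2-60m-416 = (1/3)(-3m**3+48m**2-477m+1560) + (-9m**2+99m-936)
  -3m**3+48m**2-477m+1560 = ((1/3)m-5/3)(-9m**2+99m-936) + (0)
Last nonzero remainder: -9m**2+99m-936. Dividing through by -9 gives the monic gcd m**2-11m+104.
Cancel m**2-11m+104 from numerator and denominator to get the reduced form.

(m+4)/(3m-15)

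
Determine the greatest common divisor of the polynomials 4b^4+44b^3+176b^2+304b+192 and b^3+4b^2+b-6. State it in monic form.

b^2+5b+6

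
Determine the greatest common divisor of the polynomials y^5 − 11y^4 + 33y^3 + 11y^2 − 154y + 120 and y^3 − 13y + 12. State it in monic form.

y^2 − 4y + 3

Repeated division with remainder:
  y^5 − 11y^4 + 33y^3 + 11y^2 − 154y + 120 = (y^2 − 11y + 46)(y^3 − 13y + 12) + (−144y^2 + 576y − 432)
  y^3 − 13y + 12 = (−(1/144)y − 1/36)(−144y^2 + 576y − 432) + (0)
Last nonzero remainder: −144y^2 + 576y − 432. Dividing through by −144 gives the monic gcd y^2 − 4y + 3.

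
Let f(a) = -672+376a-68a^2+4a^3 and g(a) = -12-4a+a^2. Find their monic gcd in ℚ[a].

-6+a

Apply the Euclidean algorithm:
  4a^3-68a^2+376a-672 = (4a-52)(a^2-4a-12) + (216a-1296)
  a^2-4a-12 = ((1/216)a+1/108)(216a-1296) + (0)
Last nonzero remainder: 216a-1296. Dividing through by 216 gives the monic gcd a-6.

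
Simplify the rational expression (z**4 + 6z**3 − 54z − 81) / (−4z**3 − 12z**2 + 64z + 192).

(−z**3 − 3z**2 + 9z + 27)/(4z**2 − 64)

By polynomial division,
  z**4 + 6z**3 − 54z − 81 = (−(1/4)z − 3/4)(−4z**3 − 12z**2 + 64z + 192) + (7z**2 + 42z + 63)
  −4z**3 − 12z**2 + 64z + 192 = (−(4/7)z + 12/7)(7z**2 + 42z + 63) + (28z + 84)
  7z**2 + 42z + 63 = ((1/4)z + 3/4)(28z + 84) + (0)
Last nonzero remainder: 28z + 84. Dividing through by 28 gives the monic gcd z + 3.
Cancel z + 3 from numerator and denominator to get the reduced form.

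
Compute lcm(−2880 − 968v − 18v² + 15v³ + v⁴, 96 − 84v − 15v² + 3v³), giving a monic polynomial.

2880 − 1912v − 950v² − 33v³ + 14v⁴ + v⁵

Euclidean algorithm in ℚ[v]:
  v⁴ + 15v³ − 18v² − 968v − 2880 = ((1/3)v + 20/3)(3v³ − 15v² − 84v + 96) + (110v² − 440v − 3520)
  3v³ − 15v² − 84v + 96 = ((3/110)v − 3/110)(110v² − 440v − 3520) + (0)
Last nonzero remainder: 110v² − 440v − 3520. Dividing through by 110 gives the monic gcd v² − 4v − 32.
Then lcm(f, g) = f·g / gcd(f, g); expanding and making the result monic gives the answer.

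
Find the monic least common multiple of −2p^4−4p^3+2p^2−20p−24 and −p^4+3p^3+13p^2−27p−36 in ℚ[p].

p^6−5p^5−3p^4+41p^3−70p^2+36p+144

Repeated division with remainder:
  −2p^4−4p^3+2p^2−20p−24 = (2)(−p^4+3p^3+13p^2−27p−36) + (−10p^3−24p^2+34p+48)
  −p^4+3p^3+13p^2−27p−36 = ((1/10)p−27/50)(−10p^3−24p^2+34p+48) + (−(84/25)p^2−(336/25)p−252/25)
  −10p^3−24p^2+34p+48 = ((125/42)p−100/21)(−(84/25)p^2−(336/25)p−252/25) + (0)
Last nonzero remainder: −(84/25)p^2−(336/25)p−252/25. Dividing through by −84/25 gives the monic gcd p^2+4p+3.
Then lcm(f, g) = f·g / gcd(f, g); expanding and making the result monic gives the answer.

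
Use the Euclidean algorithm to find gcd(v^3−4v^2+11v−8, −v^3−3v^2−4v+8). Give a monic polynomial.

Repeated division with remainder:
  v^3−4v^2+11v−8 = (−1)(−v^3−3v^2−4v+8) + (−7v^2+7v)
  −v^3−3v^2−4v+8 = ((1/7)v+4/7)(−7v^2+7v) + (−8v+8)
  −7v^2+7v = ((7/8)v)(−8v+8) + (0)
Last nonzero remainder: −8v+8. Dividing through by −8 gives the monic gcd v−1.

v−1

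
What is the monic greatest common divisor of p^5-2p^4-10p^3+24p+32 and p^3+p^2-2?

By polynomial division,
  p^5-2p^4-10p^3+24p+32 = (p^2-3p-7)(p^3+p^2-2) + (9p^2+18p+18)
  p^3+p^2-2 = ((1/9)p-1/9)(9p^2+18p+18) + (0)
Last nonzero remainder: 9p^2+18p+18. Dividing through by 9 gives the monic gcd p^2+2p+2.

p^2+2p+2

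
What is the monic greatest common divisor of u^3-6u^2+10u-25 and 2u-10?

u-5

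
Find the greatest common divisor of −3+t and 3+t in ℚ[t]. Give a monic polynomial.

1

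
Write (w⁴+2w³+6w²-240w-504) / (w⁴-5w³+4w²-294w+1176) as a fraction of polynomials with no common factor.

(w²-4w-12)/(w²-11w+28)

By polynomial division,
  w⁴+2w³+6w²-240w-504 = (w⁴-5w³+4w²-294w+1176) + (7w³+2w²+54w-1680)
  w⁴-5w³+4w²-294w+1176 = ((1/7)w-37/49)(7w³+2w²+54w-1680) + (-(108/49)w²-(648/49)w-648/7)
  7w³+2w²+54w-1680 = (-(343/108)w+490/27)(-(108/49)w²-(648/49)w-648/7) + (0)
Last nonzero remainder: -(108/49)w²-(648/49)w-648/7. Dividing through by -108/49 gives the monic gcd w²+6w+42.
Cancel w²+6w+42 from numerator and denominator to get the reduced form.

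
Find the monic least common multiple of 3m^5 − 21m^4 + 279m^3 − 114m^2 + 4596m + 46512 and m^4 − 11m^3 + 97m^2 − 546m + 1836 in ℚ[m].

Euclidean algorithm in ℚ[m]:
  3m^5 − 21m^4 + 279m^3 − 114m^2 + 4596m + 46512 = (3m + 12)(m^4 − 11m^3 + 97m^2 − 546m + 1836) + (120m^3 + 360m^2 + 5640m + 24480)
  m^4 − 11m^3 + 97m^2 − 546m + 1836 = ((1/120)m − 7/60)(120m^3 + 360m^2 + 5640m + 24480) + (92m^2 − 92m + 4692)
  120m^3 + 360m^2 + 5640m + 24480 = ((30/23)m + 120/23)(92m^2 − 92m + 4692) + (0)
Last nonzero remainder: 92m^2 − 92m + 4692. Dividing through by 92 gives the monic gcd m^2 − m + 51.
Then lcm(f, g) = f·g / gcd(f, g); expanding and making the result monic gives the answer.

m^7 − 17m^6 + 199m^5 − 1220m^4 + 5260m^3 − 1184m^2 − 99888m + 558144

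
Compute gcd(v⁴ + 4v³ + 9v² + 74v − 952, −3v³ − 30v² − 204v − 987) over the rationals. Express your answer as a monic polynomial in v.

Euclidean algorithm in ℚ[v]:
  v⁴ + 4v³ + 9v² + 74v − 952 = (−(1/3)v + 2)(−3v³ − 30v² − 204v − 987) + (v² + 153v + 1022)
  −3v³ − 30v² − 204v − 987 = (−3v + 429)(v² + 153v + 1022) + (−62775v − 439425)
  v² + 153v + 1022 = (−(1/62775)v − 146/62775)(−62775v − 439425) + (0)
Last nonzero remainder: −62775v − 439425. Dividing through by −62775 gives the monic gcd v + 7.

v + 7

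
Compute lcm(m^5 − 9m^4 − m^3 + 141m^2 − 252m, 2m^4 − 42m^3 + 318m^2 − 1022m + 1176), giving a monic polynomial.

Repeated division with remainder:
  m^5 − 9m^4 − m^3 + 141m^2 − 252m = ((1/2)m + 6)(2m^4 − 42m^3 + 318m^2 − 1022m + 1176) + (92m^3 − 1256m^2 + 5292m − 7056)
  2m^4 − 42m^3 + 318m^2 − 1022m + 1176 = ((1/46)m − 169/1058)(92m^3 − 1256m^2 + 5292m − 7056) + ((1232/529)m^2 − (12320/529)m + 25872/529)
  92m^3 − 1256m^2 + 5292m − 7056 = ((12167/308)m − 1587/11)((1232/529)m^2 − (12320/529)m + 25872/529) + (0)
Last nonzero remainder: (1232/529)m^2 − (12320/529)m + 25872/529. Dividing through by 1232/529 gives the monic gcd m^2 − 10m + 21.
Then lcm(f, g) = f·g / gcd(f, g); expanding and making the result monic gives the answer.

m^7 − 20m^6 + 126m^5 − 100m^4 − 1831m^3 + 6720m^2 − 7056m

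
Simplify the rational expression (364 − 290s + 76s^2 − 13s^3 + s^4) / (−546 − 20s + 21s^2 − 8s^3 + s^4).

Repeated division with remainder:
  s^4 − 13s^3 + 76s^2 − 290s + 364 = (s^4 − 8s^3 + 21s^2 − 20s − 546) + (−5s^3 + 55s^2 − 270s + 910)
  s^4 − 8s^3 + 21s^2 − 20s − 546 = (−(1/5)s − 3/5)(−5s^3 + 55s^2 − 270s + 910) + (0)
Last nonzero remainder: −5s^3 + 55s^2 − 270s + 910. Dividing through by −5 gives the monic gcd s^3 − 11s^2 + 54s − 182.
Cancel s^3 − 11s^2 + 54s − 182 from numerator and denominator to get the reduced form.

(−2 + s)/(3 + s)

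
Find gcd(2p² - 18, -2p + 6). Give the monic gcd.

p - 3

Repeated division with remainder:
  2p² - 18 = (-p - 3)(-2p + 6) + (0)
Last nonzero remainder: -2p + 6. Dividing through by -2 gives the monic gcd p - 3.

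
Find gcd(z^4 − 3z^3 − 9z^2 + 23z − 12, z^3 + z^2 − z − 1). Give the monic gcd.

z − 1

Repeated division with remainder:
  z^4 − 3z^3 − 9z^2 + 23z − 12 = (z − 4)(z^3 + z^2 − z − 1) + (−4z^2 + 20z − 16)
  z^3 + z^2 − z − 1 = (−(1/4)z − 3/2)(−4z^2 + 20z − 16) + (25z − 25)
  −4z^2 + 20z − 16 = (−(4/25)z + 16/25)(25z − 25) + (0)
Last nonzero remainder: 25z − 25. Dividing through by 25 gives the monic gcd z − 1.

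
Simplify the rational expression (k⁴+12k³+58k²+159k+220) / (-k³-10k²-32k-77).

(-k²-9k-20)/(k+7)

Euclidean algorithm in ℚ[k]:
  k⁴+12k³+58k²+159k+220 = (-k-2)(-k³-10k²-32k-77) + (6k²+18k+66)
  -k³-10k²-32k-77 = (-(1/6)k-7/6)(6k²+18k+66) + (0)
Last nonzero remainder: 6k²+18k+66. Dividing through by 6 gives the monic gcd k²+3k+11.
Cancel k²+3k+11 from numerator and denominator to get the reduced form.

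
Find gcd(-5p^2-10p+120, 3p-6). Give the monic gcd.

1

Euclidean algorithm in ℚ[p]:
  -5p^2-10p+120 = (-(5/3)p-20/3)(3p-6) + (80)
  3p-6 = ((3/80)p-3/40)(80) + (0)
The last nonzero remainder is the constant 80, so the polynomials are coprime and gcd = 1.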